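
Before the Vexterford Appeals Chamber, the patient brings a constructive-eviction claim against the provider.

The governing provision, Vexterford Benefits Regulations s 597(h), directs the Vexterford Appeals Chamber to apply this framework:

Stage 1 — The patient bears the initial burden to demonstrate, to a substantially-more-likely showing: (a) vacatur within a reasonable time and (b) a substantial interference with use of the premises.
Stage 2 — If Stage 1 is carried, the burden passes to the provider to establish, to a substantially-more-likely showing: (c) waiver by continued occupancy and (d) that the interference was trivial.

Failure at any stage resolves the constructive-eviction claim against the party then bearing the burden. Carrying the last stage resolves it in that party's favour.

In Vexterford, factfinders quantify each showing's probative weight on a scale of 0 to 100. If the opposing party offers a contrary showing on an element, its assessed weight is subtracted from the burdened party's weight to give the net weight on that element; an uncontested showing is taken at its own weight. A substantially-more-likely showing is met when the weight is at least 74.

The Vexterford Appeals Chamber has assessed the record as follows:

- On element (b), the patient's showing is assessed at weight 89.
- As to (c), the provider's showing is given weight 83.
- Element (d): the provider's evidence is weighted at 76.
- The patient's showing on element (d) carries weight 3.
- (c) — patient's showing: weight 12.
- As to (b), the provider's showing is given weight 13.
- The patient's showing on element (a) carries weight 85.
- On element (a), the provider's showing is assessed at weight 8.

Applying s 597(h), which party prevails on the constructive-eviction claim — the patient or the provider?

At Stage 1 the patient must meet a substantially-more-likely showing (weight is at least 74): on (a) the weight is 85 less the opposing 8 gives net 77, which does reach 74, so (a) meets the standard; on (b) the weight is 89 less the opposing 13 gives net 76, which does reach 74, so (b) meets the standard.
  Stage 1 is satisfied; the onus moves to the provider.
At Stage 2 the provider must meet a substantially-more-likely showing (weight is at least 74): on (c) the weight is 83 less the opposing 12 gives net 71, which does not reach 74, so (c) does not meet the standard; on (d) the weight is 76 less the opposing 3 gives net 73, which does not reach 74, so (d) does not meet the standard.
  Not every element is met, so the provider fails to carry Stage 2.
So the patient prevails.

patient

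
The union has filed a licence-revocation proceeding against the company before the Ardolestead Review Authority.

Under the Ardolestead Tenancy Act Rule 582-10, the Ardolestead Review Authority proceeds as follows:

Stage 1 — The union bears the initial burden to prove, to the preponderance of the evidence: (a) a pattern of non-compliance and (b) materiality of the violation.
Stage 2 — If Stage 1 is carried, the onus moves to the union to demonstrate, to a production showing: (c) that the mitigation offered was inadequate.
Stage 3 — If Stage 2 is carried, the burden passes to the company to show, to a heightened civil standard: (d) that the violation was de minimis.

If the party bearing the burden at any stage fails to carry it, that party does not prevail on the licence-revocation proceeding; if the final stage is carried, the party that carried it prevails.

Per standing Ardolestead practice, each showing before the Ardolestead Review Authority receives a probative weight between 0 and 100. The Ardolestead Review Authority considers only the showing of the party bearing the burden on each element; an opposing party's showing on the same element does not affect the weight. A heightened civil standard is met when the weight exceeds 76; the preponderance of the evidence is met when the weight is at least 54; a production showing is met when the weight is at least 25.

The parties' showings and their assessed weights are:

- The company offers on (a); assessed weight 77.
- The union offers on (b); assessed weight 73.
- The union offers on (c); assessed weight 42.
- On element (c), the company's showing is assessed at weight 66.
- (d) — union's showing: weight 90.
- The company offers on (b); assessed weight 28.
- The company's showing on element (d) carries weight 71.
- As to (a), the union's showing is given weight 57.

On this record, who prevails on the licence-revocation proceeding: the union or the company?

union

Stage 1 — burden on union; standard: the preponderance of the evidence (weight is at least 54).
    (a): 57 (company's 77 disregarded) ≥ 54 [met]
    (b): 73 (company's 28 disregarded) ≥ 54 [met]
  Stage 1 is satisfied; the union continues to bear the burden.
Stage 2 — burden on union; standard: a production showing (weight is at least 25).
    (c): 42 (company's 66 disregarded) ≥ 25 [met]
  All elements met. The burden passes to the company.
Stage 3 — burden on company; standard: a heightened civil standard (weight exceeds 76).
    (d): 71 (union's 90 disregarded) ≤ 76 [not met]
  Stage 3 not carried; the company fails its burden.
So the union prevails.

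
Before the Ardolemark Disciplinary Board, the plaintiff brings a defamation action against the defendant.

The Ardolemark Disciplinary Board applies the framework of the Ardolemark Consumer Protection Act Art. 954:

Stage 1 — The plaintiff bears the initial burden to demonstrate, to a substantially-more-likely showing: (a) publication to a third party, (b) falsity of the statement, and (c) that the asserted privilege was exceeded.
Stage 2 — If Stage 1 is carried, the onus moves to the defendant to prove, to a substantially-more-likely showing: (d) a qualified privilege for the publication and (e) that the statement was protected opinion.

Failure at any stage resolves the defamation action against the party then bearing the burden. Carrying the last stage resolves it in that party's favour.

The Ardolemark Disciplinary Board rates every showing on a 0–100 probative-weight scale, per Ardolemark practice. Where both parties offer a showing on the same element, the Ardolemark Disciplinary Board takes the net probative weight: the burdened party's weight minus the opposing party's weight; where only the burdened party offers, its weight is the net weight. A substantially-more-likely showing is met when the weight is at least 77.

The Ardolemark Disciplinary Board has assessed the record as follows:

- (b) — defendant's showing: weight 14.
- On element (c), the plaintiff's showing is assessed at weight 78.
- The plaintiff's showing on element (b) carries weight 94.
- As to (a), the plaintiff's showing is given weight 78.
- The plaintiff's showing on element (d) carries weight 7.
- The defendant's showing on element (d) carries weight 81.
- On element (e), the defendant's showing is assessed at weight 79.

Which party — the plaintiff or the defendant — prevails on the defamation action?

At Stage 1 the plaintiff must meet a substantially-more-likely showing (weight is at least 77): on (a) the weight is 78, ≥ 77, so (a) meets the standard; on (b) the weight is 94 less the opposing 14 gives net 80, which does reach 77, so (b) meets the standard; on (c) the weight is 78, ≥ 77, so (c) meets the standard.
  The plaintiff carries Stage 1; the defendant now bears the burden.
At Stage 2 the defendant must meet a substantially-more-likely showing (weight is at least 77): on (d) the weight is 81 less the opposing 7 gives net 74, which does not reach 77, so (d) does not meet the standard; on (e) the weight is 79, ≥ 77, so (e) meets the standard.
  The defendant does not carry Stage 2.
So the plaintiff prevails.

plaintiff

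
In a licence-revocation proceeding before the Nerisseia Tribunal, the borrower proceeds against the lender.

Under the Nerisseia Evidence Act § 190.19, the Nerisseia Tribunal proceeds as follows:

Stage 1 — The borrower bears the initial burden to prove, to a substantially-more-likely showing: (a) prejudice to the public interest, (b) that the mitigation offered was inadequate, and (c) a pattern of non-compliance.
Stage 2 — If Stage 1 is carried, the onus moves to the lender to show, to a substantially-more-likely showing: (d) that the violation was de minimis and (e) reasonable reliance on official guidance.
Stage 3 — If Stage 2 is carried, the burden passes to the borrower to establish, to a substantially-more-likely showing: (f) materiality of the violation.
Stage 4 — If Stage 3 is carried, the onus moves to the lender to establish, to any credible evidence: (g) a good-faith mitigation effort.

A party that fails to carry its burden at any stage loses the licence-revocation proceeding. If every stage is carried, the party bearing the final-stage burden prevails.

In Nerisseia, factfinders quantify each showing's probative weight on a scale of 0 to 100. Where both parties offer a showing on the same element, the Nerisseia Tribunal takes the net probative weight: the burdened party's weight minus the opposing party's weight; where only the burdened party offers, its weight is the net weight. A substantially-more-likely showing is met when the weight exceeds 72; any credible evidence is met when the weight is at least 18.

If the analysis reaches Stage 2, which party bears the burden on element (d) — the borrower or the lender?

lender

Stage 2's rule assigns the burden to the lender (to a substantially-more-likely showing).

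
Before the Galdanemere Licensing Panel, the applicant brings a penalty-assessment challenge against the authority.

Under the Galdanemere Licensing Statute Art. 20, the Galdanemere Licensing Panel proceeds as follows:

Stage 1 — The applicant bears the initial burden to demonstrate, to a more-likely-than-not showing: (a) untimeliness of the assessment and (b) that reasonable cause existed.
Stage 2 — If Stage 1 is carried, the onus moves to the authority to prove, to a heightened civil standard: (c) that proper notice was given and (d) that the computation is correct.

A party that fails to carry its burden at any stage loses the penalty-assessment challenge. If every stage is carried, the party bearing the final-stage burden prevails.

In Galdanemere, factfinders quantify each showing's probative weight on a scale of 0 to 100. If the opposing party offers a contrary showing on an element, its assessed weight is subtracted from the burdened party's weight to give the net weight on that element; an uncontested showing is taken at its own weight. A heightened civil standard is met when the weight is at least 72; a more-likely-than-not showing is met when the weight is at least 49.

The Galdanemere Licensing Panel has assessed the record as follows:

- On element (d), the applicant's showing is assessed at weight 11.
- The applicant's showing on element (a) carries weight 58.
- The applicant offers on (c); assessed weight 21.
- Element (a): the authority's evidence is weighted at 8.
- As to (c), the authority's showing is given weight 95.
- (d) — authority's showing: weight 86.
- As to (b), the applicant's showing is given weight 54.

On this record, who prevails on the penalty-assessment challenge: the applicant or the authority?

authority

Stage 1 — burden on applicant; standard: a more-likely-than-not showing (weight is at least 49).
    (a): 58 − 8 = 50 ≥ 49 [met]
    (b): 54 ≥ 49 [met]
  Stage 1 carried; the burden shifts to the authority.
Stage 2 — burden on authority; standard: a heightened civil standard (weight is at least 72).
    (c): 95 − 21 = 74 ≥ 72 [met]
    (d): 86 − 11 = 75 ≥ 72 [met]
  Stage 2 carried; the final stage is satisfied.
Every stage carried; the authority prevails.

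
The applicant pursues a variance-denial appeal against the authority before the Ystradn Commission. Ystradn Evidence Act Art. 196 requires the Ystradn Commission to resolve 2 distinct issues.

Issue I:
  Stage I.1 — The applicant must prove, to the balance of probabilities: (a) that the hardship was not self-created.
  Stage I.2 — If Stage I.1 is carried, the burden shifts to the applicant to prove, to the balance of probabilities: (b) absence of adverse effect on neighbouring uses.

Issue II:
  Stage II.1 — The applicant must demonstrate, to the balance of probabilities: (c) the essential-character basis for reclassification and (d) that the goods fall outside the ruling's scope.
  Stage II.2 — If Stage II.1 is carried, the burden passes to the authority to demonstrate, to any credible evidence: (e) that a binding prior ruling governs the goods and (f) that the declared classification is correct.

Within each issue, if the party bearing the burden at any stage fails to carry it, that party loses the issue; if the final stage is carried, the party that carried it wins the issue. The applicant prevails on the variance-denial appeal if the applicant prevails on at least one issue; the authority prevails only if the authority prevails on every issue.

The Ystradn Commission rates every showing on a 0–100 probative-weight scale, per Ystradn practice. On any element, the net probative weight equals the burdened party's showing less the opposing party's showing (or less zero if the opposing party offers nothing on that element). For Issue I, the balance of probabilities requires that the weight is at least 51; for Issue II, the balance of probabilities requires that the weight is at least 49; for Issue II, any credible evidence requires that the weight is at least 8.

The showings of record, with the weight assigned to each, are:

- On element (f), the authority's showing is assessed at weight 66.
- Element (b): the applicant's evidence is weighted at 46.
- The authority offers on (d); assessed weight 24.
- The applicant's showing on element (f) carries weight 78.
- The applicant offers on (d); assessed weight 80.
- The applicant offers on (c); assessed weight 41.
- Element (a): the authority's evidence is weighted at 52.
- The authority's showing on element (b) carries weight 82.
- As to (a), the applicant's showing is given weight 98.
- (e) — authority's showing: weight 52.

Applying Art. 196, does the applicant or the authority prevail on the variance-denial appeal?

authority

— Issue I —
Stage I.1 — burden on applicant; standard: the balance of probabilities (weight is at least 51).
    (a): 98 − 52 = 46 < 51 [not met]
  The applicant does not carry Stage I.1.
The authority prevails on this issue.
— Issue II —
Stage II.1 — burden on applicant; standard: the balance of probabilities (weight is at least 49).
    (c): 41 < 49 [not met]
    (d): 80 − 24 = 56 ≥ 49 [met]
  Not every element is met, so the applicant fails to carry Stage II.1.
The analysis ends at Stage II.1; the authority prevails on this issue.
Per-issue: Issue I → authority; Issue II → authority. The applicant must prevail on at least one issue; overall, the authority prevails.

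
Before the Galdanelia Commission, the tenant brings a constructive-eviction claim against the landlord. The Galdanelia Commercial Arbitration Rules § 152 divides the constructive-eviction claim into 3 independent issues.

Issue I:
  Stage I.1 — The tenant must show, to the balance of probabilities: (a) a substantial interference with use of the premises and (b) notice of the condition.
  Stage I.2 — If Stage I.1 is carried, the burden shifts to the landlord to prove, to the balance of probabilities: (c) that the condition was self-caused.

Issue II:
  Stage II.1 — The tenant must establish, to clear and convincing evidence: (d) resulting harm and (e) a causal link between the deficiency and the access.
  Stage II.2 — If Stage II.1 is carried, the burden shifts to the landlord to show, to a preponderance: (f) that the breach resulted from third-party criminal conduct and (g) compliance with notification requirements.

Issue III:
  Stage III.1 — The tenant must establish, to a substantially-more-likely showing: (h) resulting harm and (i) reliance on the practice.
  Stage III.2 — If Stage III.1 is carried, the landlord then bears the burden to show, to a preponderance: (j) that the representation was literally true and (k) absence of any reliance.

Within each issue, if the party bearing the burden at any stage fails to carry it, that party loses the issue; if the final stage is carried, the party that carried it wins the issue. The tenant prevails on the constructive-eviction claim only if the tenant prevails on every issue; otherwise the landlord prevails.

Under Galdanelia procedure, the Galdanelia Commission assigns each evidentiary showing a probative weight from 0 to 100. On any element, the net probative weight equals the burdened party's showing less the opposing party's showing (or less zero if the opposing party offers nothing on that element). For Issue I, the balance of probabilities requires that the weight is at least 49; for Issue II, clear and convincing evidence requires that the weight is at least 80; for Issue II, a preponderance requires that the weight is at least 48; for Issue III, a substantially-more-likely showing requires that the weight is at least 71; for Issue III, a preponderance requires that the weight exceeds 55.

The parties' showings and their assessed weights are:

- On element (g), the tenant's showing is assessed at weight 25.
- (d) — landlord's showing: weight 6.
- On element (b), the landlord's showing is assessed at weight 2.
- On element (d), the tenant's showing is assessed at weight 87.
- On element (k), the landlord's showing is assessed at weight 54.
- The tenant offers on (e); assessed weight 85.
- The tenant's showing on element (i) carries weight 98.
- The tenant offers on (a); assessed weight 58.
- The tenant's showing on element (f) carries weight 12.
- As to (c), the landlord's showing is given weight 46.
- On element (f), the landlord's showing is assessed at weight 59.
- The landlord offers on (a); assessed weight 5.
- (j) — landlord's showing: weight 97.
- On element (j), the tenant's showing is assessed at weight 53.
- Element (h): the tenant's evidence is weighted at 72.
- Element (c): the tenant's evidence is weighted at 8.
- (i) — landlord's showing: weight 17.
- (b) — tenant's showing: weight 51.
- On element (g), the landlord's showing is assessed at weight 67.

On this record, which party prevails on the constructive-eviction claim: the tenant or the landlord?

tenant

— Issue I —
At Stage I.1 the tenant must meet the balance of probabilities (weight is at least 49): on (a) the weight is 58 less the opposing 5 gives net 53, ≥ 49, so (a) meets the standard; on (b) the weight is 51 less the opposing 2 gives net 49, which does reach 49, so (b) meets the standard.
  The tenant carries Stage I.1; the landlord now bears the burden.
At Stage I.2 the landlord must meet the balance of probabilities (weight is at least 49): on (c) the weight is 46 less the opposing 8 gives net 38, which does not reach 49, so (c) does not meet the standard.
  Stage I.2 not carried; the landlord fails its burden.
So the tenant prevails on this issue.
— Issue II —
Stage II.1 (tenant, clear and convincing evidence, weight is at least 80): (d) net 87−6=81 ≥ 80 — meets; (e) 85 ≥ 80 — meets.
  The tenant carries Stage II.1; the landlord now bears the burden.
Stage II.2 (landlord, a preponderance, weight is at least 48): (f) net 59−12=47 < 48 — fails; (g) net 67−25=42 < 48 — fails.
  Not every element is met, so the landlord fails to carry Stage II.2.
So the tenant prevails on this issue.
— Issue III —
At Stage III.1 the tenant must meet a substantially-more-likely showing (weight is at least 71): on (h) the weight is 72, which does reach 71, so (h) meets the standard; on (i) the weight is 98 less the opposing 17 gives net 81, ≥ 71, so (i) meets the standard.
  All elements met. The burden passes to the landlord.
At Stage III.2 the landlord must meet a preponderance (weight exceeds 55): on (j) the weight is 97 less the opposing 53 gives net 44, which does not exceed 55, so (j) does not meet the standard; on (k) the weight is 54, which does not exceed 55, so (k) does not meet the standard.
  Stage III.2 not carried; the landlord fails its burden.
The tenant prevails on this issue.
Per-issue: Issue I → tenant; Issue II → tenant; Issue III → tenant. The tenant must prevail on every issue; overall, the tenant prevails.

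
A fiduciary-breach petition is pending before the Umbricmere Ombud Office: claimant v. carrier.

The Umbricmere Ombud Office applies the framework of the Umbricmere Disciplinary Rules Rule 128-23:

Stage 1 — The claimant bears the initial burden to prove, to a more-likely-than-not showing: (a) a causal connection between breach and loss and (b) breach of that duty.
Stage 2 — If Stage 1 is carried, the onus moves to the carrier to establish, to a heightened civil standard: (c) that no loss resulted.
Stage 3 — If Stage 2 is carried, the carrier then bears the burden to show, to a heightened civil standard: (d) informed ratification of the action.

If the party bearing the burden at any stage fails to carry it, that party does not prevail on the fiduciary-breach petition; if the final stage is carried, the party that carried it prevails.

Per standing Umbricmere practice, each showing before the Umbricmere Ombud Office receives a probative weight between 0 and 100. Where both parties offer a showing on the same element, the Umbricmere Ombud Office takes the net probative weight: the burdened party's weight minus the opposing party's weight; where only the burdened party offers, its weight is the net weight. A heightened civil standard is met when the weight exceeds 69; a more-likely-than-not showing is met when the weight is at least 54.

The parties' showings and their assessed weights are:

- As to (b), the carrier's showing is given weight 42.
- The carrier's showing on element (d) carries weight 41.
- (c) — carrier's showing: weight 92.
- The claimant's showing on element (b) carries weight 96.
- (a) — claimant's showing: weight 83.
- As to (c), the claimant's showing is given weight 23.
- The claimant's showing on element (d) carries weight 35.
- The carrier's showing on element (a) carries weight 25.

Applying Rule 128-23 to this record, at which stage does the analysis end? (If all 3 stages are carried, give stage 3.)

stage 2

At Stage 1 the claimant must meet a more-likely-than-not showing (weight is at least 54): on (a) the weight is 83 less the opposing 25 gives net 58, which does reach 54, so (a) meets the standard; on (b) the weight is 96 less the opposing 42 gives net 54, ≥ 54, so (b) meets the standard.
  Stage 1 carried; the burden shifts to the carrier.
At Stage 2 the carrier must meet a heightened civil standard (weight exceeds 69): on (c) the weight is 92 less the opposing 23 gives net 69, which does not exceed 69, so (c) does not meet the standard.
  The carrier does not carry Stage 2.
So the claimant prevails.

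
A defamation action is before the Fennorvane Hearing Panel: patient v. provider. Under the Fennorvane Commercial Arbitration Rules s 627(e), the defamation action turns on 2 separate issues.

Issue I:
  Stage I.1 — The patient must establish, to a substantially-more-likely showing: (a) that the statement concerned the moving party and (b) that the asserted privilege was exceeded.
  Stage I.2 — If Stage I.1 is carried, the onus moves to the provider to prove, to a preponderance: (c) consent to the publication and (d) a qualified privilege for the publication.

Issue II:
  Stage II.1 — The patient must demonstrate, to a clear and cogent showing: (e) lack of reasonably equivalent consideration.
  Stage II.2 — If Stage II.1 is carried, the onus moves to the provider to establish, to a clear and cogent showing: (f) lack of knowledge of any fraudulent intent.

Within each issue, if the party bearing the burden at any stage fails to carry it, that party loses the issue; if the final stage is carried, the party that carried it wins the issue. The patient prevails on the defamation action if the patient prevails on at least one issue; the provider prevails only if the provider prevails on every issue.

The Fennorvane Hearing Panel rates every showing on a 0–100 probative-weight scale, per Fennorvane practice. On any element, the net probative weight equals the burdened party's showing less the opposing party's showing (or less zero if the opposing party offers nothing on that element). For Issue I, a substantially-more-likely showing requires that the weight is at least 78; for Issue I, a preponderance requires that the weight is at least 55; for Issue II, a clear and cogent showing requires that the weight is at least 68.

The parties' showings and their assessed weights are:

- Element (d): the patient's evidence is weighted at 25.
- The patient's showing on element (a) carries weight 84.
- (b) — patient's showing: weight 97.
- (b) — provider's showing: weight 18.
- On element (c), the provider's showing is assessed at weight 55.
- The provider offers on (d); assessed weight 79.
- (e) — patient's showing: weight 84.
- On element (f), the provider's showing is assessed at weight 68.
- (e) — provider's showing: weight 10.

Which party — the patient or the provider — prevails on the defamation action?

— Issue I —
At Stage I.1 the patient must meet a substantially-more-likely showing (weight is at least 78): on (a) the weight is 84, ≥ 78, so (a) meets the standard; on (b) the weight is 97 less the opposing 18 gives net 79, ≥ 78, so (b) meets the standard.
  The patient carries Stage I.1; the provider now bears the burden.
At Stage I.2 the provider must meet a preponderance (weight is at least 55): on (c) the weight is 55, which does reach 55, so (c) meets the standard; on (d) the weight is 79 less the opposing 25 gives net 54, < 55, so (d) does not meet the standard.
  Not every element is met, so the provider fails to carry Stage I.2.
The patient prevails on this issue.
— Issue II —
Stage II.1 (patient, a clear and cogent showing, weight is at least 68): (e) net 84−10=74 ≥ 68 — meets.
  All elements met. The burden passes to the provider.
Stage II.2 (provider, a clear and cogent showing, weight is at least 68): (f) 68 ≥ 68 — meets.
  Stage II.2 carried; the final stage is satisfied.
All stages carried — the provider prevails on this issue.
Per-issue: Issue I → patient; Issue II → provider. The patient must prevail on at least one issue; overall, the patient prevails.

patient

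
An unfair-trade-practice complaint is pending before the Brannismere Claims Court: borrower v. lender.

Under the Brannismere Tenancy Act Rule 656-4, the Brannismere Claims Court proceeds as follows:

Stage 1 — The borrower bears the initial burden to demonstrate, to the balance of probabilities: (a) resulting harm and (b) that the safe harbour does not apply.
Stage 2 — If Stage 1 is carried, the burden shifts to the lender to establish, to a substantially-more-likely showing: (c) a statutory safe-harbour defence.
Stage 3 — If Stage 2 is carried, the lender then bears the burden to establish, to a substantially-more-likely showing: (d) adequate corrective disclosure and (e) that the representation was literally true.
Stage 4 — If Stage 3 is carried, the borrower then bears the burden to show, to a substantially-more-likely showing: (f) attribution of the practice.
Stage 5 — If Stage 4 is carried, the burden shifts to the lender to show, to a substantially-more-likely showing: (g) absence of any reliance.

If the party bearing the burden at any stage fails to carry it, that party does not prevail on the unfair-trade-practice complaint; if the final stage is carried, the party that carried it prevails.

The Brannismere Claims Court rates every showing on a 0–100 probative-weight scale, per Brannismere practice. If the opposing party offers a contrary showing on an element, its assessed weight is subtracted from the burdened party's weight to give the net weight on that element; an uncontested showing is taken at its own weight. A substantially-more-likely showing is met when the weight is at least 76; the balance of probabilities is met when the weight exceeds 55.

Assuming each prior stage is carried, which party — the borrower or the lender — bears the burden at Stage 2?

Stage 2's rule assigns the burden to the lender (to a substantially-more-likely showing).

lender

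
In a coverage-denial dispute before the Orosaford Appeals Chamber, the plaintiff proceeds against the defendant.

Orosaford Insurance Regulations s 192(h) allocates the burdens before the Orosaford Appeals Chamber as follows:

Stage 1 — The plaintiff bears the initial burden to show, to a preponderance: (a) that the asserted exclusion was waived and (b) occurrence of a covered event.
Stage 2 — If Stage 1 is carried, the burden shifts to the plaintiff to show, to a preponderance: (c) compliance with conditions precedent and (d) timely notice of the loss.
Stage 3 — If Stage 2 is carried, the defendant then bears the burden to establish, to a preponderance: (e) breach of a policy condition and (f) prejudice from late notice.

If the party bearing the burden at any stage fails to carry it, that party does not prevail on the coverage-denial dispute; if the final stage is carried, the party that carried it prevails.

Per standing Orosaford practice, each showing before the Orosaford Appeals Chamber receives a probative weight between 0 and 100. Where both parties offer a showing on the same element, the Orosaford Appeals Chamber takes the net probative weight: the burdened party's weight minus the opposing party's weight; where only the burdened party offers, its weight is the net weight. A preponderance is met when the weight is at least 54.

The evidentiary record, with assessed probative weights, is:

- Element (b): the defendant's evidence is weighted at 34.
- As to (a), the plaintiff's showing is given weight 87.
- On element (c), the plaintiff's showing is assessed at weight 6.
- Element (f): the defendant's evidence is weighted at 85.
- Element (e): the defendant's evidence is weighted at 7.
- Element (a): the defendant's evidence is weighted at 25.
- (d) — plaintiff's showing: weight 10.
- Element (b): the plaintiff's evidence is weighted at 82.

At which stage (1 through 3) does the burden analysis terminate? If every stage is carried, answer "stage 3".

At Stage 1 the plaintiff must meet a preponderance (weight is at least 54): on (a) the weight is 87 less the opposing 25 gives net 62, which does reach 54, so (a) meets the standard; on (b) the weight is 82 less the opposing 34 gives net 48, < 54, so (b) does not meet the standard.
  Stage 1 not carried; the plaintiff fails its burden.
So the defendant prevails.

stage 1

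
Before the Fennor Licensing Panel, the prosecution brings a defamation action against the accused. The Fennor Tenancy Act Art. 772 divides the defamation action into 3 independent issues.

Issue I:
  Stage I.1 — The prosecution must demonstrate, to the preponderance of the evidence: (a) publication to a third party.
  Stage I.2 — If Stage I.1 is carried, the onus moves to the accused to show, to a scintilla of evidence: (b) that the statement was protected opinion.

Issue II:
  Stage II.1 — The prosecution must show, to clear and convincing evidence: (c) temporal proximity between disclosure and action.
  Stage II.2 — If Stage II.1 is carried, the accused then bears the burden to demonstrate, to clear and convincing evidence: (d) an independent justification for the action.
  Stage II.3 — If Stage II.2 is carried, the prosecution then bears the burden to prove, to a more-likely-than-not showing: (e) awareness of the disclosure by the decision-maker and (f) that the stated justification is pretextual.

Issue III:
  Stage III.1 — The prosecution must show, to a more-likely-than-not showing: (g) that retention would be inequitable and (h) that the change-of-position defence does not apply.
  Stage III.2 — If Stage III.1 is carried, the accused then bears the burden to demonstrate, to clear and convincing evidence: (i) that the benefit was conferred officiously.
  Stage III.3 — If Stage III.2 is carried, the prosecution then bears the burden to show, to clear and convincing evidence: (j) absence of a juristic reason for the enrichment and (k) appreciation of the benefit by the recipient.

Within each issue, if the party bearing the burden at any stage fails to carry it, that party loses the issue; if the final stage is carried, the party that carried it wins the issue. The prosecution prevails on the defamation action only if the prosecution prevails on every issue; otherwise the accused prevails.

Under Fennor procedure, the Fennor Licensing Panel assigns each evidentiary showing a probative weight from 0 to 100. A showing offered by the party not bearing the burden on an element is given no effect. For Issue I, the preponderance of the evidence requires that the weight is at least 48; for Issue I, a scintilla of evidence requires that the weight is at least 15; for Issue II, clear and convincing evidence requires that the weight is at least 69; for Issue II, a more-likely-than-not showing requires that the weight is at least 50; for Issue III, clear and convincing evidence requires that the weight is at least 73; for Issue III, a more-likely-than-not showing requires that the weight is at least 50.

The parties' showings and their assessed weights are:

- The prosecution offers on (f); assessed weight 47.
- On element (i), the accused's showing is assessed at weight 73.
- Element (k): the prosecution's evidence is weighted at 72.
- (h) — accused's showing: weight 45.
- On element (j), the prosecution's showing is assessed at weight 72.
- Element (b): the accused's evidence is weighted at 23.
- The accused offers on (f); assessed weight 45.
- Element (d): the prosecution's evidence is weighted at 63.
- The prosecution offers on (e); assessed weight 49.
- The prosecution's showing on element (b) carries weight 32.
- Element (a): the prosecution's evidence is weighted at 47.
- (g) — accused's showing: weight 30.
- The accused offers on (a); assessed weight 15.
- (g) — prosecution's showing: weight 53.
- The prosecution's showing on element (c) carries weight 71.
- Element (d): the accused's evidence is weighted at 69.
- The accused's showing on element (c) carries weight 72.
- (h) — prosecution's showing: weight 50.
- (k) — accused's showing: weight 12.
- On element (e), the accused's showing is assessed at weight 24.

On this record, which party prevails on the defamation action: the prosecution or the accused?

— Issue I —
Stage I.1 — burden on prosecution; standard: the preponderance of the evidence (weight is at least 48).
    (a): 47 (accused's 15 disregarded) < 48 [not met]
  The prosecution does not carry Stage I.1.
The analysis ends at Stage I.1; the accused prevails on this issue.
— Issue II —
Stage II.1 — burden on prosecution; standard: clear and convincing evidence (weight is at least 69).
    (c): 71 (accused's 72 disregarded) ≥ 69 [met]
  All elements met. The burden passes to the accused.
Stage II.2 — burden on accused; standard: clear and convincing evidence (weight is at least 69).
    (d): 69 (prosecution's 63 disregarded) ≥ 69 [met]
  The accused carries Stage II.2; the prosecution now bears the burden.
Stage II.3 — burden on prosecution; standard: a more-likely-than-not showing (weight is at least 50).
    (e): 49 (accused's 24 disregarded) < 50 [not met]
    (f): 47 (accused's 45 disregarded) < 50 [not met]
  The prosecution does not carry Stage II.3.
The accused prevails on this issue.
— Issue III —
At Stage III.1 the prosecution must meet a more-likely-than-not showing (weight is at least 50): on (g) the weight is 53 (the accused's 30 is given no effect), ≥ 50, so (g) meets the standard; on (h) the weight is 50 (the accused's 45 is given no effect), which does reach 50, so (h) meets the standard.
  Stage III.1 carried; the burden shifts to the accused.
At Stage III.2 the accused must meet clear and convincing evidence (weight is at least 73): on (i) the weight is 73, which does reach 73, so (i) meets the standard.
  All elements met. The burden passes to the prosecution.
At Stage III.3 the prosecution must meet clear and convincing evidence (weight is at least 73): on (j) the weight is 72, < 73, so (j) does not meet the standard; on (k) the weight is 72 (the accused's 12 is given no effect), < 73, so (k) does not meet the standard.
  The prosecution does not carry Stage III.3.
The accused prevails on this issue.
Per-issue: Issue I → accused; Issue II → accused; Issue III → accused. The prosecution must prevail on every issue; overall, the accused prevails.

accused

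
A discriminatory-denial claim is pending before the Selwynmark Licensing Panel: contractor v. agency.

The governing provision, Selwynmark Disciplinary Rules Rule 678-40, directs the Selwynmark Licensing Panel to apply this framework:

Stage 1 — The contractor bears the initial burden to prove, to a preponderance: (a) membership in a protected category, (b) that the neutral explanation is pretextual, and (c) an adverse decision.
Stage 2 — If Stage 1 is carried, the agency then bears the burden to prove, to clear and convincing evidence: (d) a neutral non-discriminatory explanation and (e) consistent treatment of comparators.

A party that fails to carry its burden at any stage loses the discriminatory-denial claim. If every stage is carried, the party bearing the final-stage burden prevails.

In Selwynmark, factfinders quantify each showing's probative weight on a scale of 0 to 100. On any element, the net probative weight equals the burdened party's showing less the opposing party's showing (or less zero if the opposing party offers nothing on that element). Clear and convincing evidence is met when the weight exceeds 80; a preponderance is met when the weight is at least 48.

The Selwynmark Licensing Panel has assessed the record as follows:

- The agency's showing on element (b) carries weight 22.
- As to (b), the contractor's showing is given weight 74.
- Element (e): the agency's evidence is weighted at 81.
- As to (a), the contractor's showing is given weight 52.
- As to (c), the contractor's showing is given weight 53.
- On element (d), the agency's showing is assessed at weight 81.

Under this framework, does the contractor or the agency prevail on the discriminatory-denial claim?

Stage 1 (contractor, a preponderance, weight is at least 48): (a) 52 ≥ 48 — meets; (b) net 74−22=52 ≥ 48 — meets; (c) 53 ≥ 48 — meets.
  All elements met. The burden passes to the agency.
Stage 2 (agency, clear and convincing evidence, weight exceeds 80): (d) 81 > 80 — meets; (e) 81 > 80 — meets.
  The agency carries the last stage.
All stages carried — the agency prevails.

agency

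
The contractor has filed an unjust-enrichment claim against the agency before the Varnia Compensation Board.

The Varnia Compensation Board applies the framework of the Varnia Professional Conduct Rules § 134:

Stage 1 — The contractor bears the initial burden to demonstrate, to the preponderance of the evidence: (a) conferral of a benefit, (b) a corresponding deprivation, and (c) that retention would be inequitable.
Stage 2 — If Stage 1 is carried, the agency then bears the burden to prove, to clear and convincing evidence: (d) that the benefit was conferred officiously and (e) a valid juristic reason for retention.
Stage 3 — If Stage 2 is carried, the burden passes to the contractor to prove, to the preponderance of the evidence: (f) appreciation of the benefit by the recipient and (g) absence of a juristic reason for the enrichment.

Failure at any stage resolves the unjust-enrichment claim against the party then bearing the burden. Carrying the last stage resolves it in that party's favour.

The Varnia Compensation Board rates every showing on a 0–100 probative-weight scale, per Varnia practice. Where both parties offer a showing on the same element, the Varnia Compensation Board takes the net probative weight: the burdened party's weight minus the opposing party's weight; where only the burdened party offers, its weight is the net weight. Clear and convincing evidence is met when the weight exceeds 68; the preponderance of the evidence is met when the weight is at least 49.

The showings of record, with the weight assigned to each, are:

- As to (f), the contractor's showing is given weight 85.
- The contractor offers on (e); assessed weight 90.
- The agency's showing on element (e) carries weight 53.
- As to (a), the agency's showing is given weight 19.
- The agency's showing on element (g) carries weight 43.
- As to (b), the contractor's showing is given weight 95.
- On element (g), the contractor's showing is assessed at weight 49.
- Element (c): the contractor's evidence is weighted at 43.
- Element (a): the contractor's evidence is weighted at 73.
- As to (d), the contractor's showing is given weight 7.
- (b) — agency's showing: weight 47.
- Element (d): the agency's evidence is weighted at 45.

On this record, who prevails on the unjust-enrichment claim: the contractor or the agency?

Stage 1 (contractor, the preponderance of the evidence, weight is at least 49): (a) net 73−19=54 ≥ 49 — meets; (b) net 95−47=48 < 49 — fails; (c) 43 < 49 — fails.
  The contractor does not carry Stage 1.
The analysis ends at Stage 1; the agency prevails.

agency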